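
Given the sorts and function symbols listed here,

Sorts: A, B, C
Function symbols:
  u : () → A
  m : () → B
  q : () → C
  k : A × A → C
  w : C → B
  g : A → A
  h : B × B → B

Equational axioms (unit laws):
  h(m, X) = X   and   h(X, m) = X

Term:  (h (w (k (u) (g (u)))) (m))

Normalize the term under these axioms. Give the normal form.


1. (h (w (k (u) (g (u)))) (m))  →  (w (k (u) (g (u))))

normal form = (w (k (u) (g (u))))


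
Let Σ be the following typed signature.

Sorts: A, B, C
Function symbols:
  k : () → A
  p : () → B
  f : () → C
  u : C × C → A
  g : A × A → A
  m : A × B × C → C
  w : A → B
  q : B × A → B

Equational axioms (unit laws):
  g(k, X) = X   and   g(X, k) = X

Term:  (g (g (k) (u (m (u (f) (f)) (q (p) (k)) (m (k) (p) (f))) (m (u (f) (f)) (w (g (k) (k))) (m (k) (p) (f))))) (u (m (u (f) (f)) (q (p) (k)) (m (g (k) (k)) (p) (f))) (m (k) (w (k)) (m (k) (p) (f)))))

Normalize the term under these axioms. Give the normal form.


normal form = (g (u (m (u (f) (f)) (q (p) (k)) (m (k) (p) (f))) (m (u (f) (f)) (w (k)) (m (k) (p) (f)))) (u (m (u (f) (f)) (q (p) (k)) (m (k) (p) (f))) (m (k) (w (k)) (m (k) (p) (f)))))

1. (g (g (k) (u (m (u (f) (f)) (q (p) (k)) (m (k) (p) (f))) (m (u (f) (f)) (w (g (k) (k))) (m (k) (p) (f))))) (u (m (u (f) (f)) (q (p) (k)) (m (g (k) (k)) (p) (f))) (m (k) (w (k)) (m (k) (p) (f)))))  →  (g (u (m (u (f) (f)) (q (p) (k)) (m (k) (p) (f))) (m (u (f) (f)) (w (g (k) (k))) (m (k) (p) (f)))) (u (m (u (f) (f)) (q (p) (k)) (m (g (k) (k)) (p) (f))) (m (k) (w (k)) (m (k) (p) (f)))))
2. (g (u (m (u (f) (f)) (q (p) (k)) (m (k) (p) (f))) (m (u (f) (f)) (w (g (k) (k))) (m (k) (p) (f)))) (u (m (u (f) (f)) (q (p) (k)) (m (g (k) (k)) (p) (f))) (m (k) (w (k)) (m (k) (p) (f)))))  →  (g (u (m (u (f) (f)) (q (p) (k)) (m (k) (p) (f))) (m (u (f) (f)) (w (k)) (m (k) (p) (f)))) (u (m (u (f) (f)) (q (p) (k)) (m (g (k) (k)) (p) (f))) (m (k) (w (k)) (m (k) (p) (f)))))
3. (g (u (m (u (f) (f)) (q (p) (k)) (m (k) (p) (f))) (m (u (f) (f)) (w (k)) (m (k) (p) (f)))) (u (m (u (f) (f)) (q (p) (k)) (m (g (k) (k)) (p) (f))) (m (k) (w (k)) (m (k) (p) (f)))))  →  (g (u (m (u (f) (f)) (q (p) (k)) (m (k) (p) (f))) (m (u (f) (f)) (w (k)) (m (k) (p) (f)))) (u (m (u (f) (f)) (q (p) (k)) (m (k) (p) (f))) (m (k) (w (k)) (m (k) (p) (f)))))


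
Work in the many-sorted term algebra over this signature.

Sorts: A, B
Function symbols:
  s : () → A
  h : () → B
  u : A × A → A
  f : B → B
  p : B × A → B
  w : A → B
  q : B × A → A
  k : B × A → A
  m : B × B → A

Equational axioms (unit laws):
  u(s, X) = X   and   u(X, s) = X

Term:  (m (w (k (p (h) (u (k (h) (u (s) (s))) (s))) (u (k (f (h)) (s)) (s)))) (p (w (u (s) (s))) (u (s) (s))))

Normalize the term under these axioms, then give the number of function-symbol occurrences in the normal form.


1. (m (w (k (p (h) (u (k (h) (u (s) (s))) (s))) (u (k (f (h)) (s)) (s)))) (p (w (u (s) (s))) (u (s) (s))))  →  (m (w (k (p (h) (k (h) (u (s) (s)))) (u (k (f (h)) (s)) (s)))) (p (w (u (s) (s))) (u (s) (s))))
2. (m (w (k (p (h) (k (h) (u (s) (s)))) (u (k (f (h)) (s)) (s)))) (p (w (u (s) (s))) (u (s) (s))))  →  (m (w (k (p (h) (k (h) (s))) (u (k (f (h)) (s)) (s)))) (p (w (u (s) (s))) (u (s) (s))))
3. (m (w (k (p (h) (k (h) (s))) (u (k (f (h)) (s)) (s)))) (p (w (u (s) (s))) (u (s) (s))))  →  (m (w (k (p (h) (k (h) (s))) (k (f (h)) (s)))) (p (w (u (s) (s))) (u (s) (s))))
4. (m (w (k (p (h) (k (h) (s))) (k (f (h)) (s)))) (p (w (u (s) (s))) (u (s) (s))))  →  (m (w (k (p (h) (k (h) (s))) (k (f (h)) (s)))) (p (w (s)) (u (s) (s))))
5. (m (w (k (p (h) (k (h) (s))) (k (f (h)) (s)))) (p (w (s)) (u (s) (s))))  →  (m (w (k (p (h) (k (h) (s))) (k (f (h)) (s)))) (p (w (s)) (s)))
normal form: (m (w (k (p (h) (k (h) (s))) (k (f (h)) (s)))) (p (w (s)) (s)))

size = 16


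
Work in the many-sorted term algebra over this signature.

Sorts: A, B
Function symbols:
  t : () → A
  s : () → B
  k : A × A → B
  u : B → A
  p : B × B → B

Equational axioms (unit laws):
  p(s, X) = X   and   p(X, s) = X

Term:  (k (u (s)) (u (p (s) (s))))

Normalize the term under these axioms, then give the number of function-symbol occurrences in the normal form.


1. (k (u (s)) (u (p (s) (s))))  →  (k (u (s)) (u (s)))
normal form: (k (u (s)) (u (s)))

size = 5


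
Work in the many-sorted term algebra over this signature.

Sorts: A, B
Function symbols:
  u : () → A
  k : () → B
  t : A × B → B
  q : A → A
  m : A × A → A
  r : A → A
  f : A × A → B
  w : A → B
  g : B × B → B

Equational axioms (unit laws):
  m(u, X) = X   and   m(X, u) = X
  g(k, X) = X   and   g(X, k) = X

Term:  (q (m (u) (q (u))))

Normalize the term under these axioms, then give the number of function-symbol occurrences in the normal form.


1. (q (m (u) (q (u))))  →  (q (q (u)))
normal form: (q (q (u)))

size = 3


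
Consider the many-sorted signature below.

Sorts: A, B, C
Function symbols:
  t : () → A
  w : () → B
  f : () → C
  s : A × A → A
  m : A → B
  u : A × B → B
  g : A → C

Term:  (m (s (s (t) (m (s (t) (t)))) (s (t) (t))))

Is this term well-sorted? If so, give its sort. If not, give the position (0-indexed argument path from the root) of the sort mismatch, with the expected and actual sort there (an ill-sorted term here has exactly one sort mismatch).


ill-sorted at position [0, 0, 1]: expected A, got B

      (t) : A
          (t) : A
          (t) : A
        (s (t) (t)) : A
      (m (s (t) (t))) : B
    (s (t) (m (s (t) (t)))) : ✗ arg 1 at [0, 0, 1] has sort B, expected A
      (t) : A
      (t) : A
    (s (t) (t)) : A


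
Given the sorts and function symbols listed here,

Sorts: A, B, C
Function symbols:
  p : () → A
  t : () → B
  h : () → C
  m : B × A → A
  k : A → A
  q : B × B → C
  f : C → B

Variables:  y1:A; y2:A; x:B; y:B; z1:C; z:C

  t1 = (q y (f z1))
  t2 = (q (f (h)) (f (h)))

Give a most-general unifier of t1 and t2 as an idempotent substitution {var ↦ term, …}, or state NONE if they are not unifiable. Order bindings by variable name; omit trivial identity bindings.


{y ↦ (f (h)), z1 ↦ (h)}


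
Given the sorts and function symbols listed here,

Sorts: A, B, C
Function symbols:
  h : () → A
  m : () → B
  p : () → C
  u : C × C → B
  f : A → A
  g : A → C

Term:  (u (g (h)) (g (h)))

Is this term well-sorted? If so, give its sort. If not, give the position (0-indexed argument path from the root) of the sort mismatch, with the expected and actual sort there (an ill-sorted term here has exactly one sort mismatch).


    (h) : A
  (g (h)) : C
    (h) : A
  (g (h)) : C
(u (g (h)) (g (h))) : B

well-sorted; sort = B


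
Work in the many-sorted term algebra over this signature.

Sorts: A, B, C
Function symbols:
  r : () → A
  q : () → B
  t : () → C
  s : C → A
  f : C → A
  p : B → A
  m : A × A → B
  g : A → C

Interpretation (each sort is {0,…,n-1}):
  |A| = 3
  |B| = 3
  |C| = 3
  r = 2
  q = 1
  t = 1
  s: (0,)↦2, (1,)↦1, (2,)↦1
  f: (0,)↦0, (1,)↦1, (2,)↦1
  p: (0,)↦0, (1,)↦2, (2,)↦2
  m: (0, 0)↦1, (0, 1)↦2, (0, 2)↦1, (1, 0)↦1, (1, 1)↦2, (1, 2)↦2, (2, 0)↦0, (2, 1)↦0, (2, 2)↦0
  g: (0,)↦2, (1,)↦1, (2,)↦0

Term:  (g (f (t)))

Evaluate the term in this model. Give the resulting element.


  t = 1
  (f (t)) = f(1,) = 1
  (g (f (t))) = g(1,) = 1

value = 1


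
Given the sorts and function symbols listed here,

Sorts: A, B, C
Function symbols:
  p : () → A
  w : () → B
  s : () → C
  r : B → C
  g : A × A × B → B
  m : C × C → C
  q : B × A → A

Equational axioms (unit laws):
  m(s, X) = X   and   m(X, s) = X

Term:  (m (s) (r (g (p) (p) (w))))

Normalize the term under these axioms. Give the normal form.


1. (m (s) (r (g (p) (p) (w))))  →  (r (g (p) (p) (w)))

normal form = (r (g (p) (p) (w)))


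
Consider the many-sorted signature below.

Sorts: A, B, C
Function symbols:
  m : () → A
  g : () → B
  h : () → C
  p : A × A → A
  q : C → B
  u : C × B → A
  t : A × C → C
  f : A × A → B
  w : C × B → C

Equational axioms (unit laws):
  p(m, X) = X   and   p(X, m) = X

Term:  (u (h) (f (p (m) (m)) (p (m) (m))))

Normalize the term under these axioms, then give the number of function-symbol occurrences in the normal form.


1. (u (h) (f (p (m) (m)) (p (m) (m))))  →  (u (h) (f (m) (p (m) (m))))
2. (u (h) (f (m) (p (m) (m))))  →  (u (h) (f (m) (m)))
normal form: (u (h) (f (m) (m)))

size = 5


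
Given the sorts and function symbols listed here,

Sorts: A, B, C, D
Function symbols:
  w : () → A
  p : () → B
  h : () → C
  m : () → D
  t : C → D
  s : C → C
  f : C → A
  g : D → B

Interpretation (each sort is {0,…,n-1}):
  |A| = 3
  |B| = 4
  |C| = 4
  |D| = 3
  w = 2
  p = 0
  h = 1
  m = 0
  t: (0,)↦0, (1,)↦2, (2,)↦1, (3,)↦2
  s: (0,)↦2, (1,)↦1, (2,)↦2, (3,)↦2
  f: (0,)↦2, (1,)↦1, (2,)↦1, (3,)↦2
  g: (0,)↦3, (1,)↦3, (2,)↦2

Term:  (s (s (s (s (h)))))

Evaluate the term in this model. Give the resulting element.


value = 1

  h = 1
  (s (h)) = s(1,) = 1
  (s (s (h))) = s(1,) = 1
  (s (s (s (h)))) = s(1,) = 1
  (s (s (s (s (h))))) = s(1,) = 1


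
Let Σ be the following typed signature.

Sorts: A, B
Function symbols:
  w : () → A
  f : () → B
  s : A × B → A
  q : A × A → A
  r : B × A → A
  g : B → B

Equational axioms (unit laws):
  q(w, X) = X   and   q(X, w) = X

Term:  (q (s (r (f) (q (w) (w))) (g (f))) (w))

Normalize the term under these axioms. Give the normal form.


normal form = (s (r (f) (w)) (g (f)))

1. (q (s (r (f) (q (w) (w))) (g (f))) (w))  →  (s (r (f) (q (w) (w))) (g (f)))
2. (s (r (f) (q (w) (w))) (g (f)))  →  (s (r (f) (w)) (g (f)))


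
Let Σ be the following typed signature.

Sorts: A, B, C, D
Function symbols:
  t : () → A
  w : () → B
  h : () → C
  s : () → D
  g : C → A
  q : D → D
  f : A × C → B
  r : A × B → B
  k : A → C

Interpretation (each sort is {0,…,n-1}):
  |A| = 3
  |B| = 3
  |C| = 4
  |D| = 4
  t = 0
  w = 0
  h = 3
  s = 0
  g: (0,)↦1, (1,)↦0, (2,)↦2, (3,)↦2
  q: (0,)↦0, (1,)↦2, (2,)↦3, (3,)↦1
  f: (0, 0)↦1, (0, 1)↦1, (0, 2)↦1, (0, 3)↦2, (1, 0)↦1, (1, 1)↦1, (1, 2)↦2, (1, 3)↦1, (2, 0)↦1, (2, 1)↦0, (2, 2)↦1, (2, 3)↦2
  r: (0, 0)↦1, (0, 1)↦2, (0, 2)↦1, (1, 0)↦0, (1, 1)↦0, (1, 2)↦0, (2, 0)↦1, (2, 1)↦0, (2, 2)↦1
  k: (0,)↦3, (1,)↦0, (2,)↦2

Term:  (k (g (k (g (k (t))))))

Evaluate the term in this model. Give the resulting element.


value = 2

  t = 0
  (k (t)) = k(0,) = 3
  (g (k (t))) = g(3,) = 2
  (k (g (k (t)))) = k(2,) = 2
  (g (k (g (k (t))))) = g(2,) = 2
  (k (g (k (g (k (t)))))) = k(2,) = 2


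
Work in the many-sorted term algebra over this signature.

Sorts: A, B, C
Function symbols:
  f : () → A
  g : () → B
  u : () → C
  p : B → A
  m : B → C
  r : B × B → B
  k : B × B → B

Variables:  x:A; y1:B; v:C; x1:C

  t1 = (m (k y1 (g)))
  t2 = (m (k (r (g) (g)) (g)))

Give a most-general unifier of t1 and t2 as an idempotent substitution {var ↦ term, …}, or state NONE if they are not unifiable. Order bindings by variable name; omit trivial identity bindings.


{y1 ↦ (r (g) (g))}


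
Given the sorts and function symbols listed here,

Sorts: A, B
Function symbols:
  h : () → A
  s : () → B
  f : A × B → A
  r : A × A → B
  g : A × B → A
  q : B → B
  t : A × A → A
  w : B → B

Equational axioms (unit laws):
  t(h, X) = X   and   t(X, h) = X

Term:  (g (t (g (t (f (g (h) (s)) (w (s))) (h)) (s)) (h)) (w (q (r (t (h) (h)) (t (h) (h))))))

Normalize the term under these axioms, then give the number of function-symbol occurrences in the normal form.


1. (g (t (g (t (f (g (h) (s)) (w (s))) (h)) (s)) (h)) (w (q (r (t (h) (h)) (t (h) (h))))))  →  (g (g (t (f (g (h) (s)) (w (s))) (h)) (s)) (w (q (r (t (h) (h)) (t (h) (h))))))
2. (g (g (t (f (g (h) (s)) (w (s))) (h)) (s)) (w (q (r (t (h) (h)) (t (h) (h))))))  →  (g (g (f (g (h) (s)) (w (s))) (s)) (w (q (r (t (h) (h)) (t (h) (h))))))
3. (g (g (f (g (h) (s)) (w (s))) (s)) (w (q (r (t (h) (h)) (t (h) (h))))))  →  (g (g (f (g (h) (s)) (w (s))) (s)) (w (q (r (h) (t (h) (h))))))
4. (g (g (f (g (h) (s)) (w (s))) (s)) (w (q (r (h) (t (h) (h))))))  →  (g (g (f (g (h) (s)) (w (s))) (s)) (w (q (r (h) (h)))))
normal form: (g (g (f (g (h) (s)) (w (s))) (s)) (w (q (r (h) (h)))))

size = 14


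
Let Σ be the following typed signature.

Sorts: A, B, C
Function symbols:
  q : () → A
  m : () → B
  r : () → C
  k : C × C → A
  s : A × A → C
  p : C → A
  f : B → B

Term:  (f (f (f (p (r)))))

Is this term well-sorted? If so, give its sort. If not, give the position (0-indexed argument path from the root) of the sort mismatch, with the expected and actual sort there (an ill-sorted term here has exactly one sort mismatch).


        (r) : C
      (p (r)) : A
    (f (p (r))) : ✗ arg 0 at [0, 0, 0] has sort A, expected B

ill-sorted at position [0, 0, 0]: expected B, got A


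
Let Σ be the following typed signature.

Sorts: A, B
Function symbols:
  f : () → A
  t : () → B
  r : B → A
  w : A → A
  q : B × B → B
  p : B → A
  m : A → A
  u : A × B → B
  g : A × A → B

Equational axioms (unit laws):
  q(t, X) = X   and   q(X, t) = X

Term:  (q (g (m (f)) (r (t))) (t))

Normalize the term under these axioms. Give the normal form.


1. (q (g (m (f)) (r (t))) (t))  →  (g (m (f)) (r (t)))

normal form = (g (m (f)) (r (t)))


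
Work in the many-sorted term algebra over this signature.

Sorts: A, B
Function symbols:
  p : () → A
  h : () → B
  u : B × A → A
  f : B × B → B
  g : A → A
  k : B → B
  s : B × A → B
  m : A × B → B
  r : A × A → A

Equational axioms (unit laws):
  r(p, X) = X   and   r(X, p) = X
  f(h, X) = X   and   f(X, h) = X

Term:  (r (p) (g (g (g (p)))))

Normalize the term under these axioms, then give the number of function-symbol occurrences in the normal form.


size = 4

1. (r (p) (g (g (g (p)))))  →  (g (g (g (p))))
normal form: (g (g (g (p))))


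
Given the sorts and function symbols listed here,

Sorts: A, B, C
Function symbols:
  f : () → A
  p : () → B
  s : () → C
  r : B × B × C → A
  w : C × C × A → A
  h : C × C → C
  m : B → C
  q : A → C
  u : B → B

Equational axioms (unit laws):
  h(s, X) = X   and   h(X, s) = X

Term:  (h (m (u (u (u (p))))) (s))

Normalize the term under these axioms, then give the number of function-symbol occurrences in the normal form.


1. (h (m (u (u (u (p))))) (s))  →  (m (u (u (u (p)))))
normal form: (m (u (u (u (p)))))

size = 5


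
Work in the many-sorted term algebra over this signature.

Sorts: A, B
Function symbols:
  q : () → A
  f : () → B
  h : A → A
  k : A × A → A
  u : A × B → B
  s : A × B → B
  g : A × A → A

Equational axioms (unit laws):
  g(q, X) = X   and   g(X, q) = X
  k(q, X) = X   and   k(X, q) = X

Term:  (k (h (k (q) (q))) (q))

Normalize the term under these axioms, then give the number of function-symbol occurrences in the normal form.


1. (k (h (k (q) (q))) (q))  →  (h (k (q) (q)))
2. (h (k (q) (q)))  →  (h (q))
normal form: (h (q))

size = 2


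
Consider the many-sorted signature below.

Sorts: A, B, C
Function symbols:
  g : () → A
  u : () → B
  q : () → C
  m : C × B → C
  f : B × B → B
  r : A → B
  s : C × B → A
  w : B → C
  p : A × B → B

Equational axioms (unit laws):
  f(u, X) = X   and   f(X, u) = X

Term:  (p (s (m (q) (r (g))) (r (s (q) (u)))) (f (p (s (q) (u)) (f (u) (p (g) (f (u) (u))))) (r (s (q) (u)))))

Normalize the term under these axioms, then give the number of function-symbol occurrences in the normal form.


size = 22

1. (p (s (m (q) (r (g))) (r (s (q) (u)))) (f (p (s (q) (u)) (f (u) (p (g) (f (u) (u))))) (r (s (q) (u)))))  →  (p (s (m (q) (r (g))) (r (s (q) (u)))) (f (p (s (q) (u)) (p (g) (f (u) (u)))) (r (s (q) (u)))))
2. (p (s (m (q) (r (g))) (r (s (q) (u)))) (f (p (s (q) (u)) (p (g) (f (u) (u)))) (r (s (q) (u)))))  →  (p (s (m (q) (r (g))) (r (s (q) (u)))) (f (p (s (q) (u)) (p (g) (u))) (r (s (q) (u)))))
normal form: (p (s (m (q) (r (g))) (r (s (q) (u)))) (f (p (s (q) (u)) (p (g) (u))) (r (s (q) (u)))))


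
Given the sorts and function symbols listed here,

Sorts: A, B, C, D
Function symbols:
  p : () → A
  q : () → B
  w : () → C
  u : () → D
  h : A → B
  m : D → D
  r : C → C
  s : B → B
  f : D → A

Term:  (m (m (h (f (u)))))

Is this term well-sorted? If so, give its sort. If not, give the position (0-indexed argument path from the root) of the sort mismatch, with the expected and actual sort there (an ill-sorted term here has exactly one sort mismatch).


ill-sorted at position [0, 0]: expected D, got B

        (u) : D
      (f (u)) : A
    (h (f (u))) : B
  (m (h (f (u)))) : ✗ arg 0 at [0, 0] has sort B, expected D


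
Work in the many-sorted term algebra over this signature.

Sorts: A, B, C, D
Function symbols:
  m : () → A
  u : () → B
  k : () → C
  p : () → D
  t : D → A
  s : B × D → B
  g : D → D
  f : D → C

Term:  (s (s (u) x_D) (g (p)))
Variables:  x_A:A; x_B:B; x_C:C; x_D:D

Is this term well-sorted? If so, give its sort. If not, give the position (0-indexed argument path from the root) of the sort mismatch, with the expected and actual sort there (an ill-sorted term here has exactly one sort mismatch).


    (u) : B
    x_D : D
  (s (u) x_D) : B
    (p) : D
  (g (p)) : D
(s (s (u) x_D) (g (p))) : B

well-sorted; sort = B


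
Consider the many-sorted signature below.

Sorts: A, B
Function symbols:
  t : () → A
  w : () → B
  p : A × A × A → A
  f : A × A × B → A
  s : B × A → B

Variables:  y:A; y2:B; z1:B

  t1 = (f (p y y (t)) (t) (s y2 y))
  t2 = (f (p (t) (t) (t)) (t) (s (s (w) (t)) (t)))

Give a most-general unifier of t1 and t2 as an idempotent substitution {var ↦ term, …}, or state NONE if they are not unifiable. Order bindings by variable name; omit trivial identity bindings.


{y ↦ (t), y2 ↦ (s (w) (t))}


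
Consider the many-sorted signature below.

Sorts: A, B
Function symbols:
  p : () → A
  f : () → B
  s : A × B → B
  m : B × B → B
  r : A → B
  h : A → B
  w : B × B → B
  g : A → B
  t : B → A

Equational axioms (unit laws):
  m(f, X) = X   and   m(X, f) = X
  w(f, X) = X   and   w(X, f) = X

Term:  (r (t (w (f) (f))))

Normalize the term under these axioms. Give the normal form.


1. (r (t (w (f) (f))))  →  (r (t (f)))

normal form = (r (t (f)))


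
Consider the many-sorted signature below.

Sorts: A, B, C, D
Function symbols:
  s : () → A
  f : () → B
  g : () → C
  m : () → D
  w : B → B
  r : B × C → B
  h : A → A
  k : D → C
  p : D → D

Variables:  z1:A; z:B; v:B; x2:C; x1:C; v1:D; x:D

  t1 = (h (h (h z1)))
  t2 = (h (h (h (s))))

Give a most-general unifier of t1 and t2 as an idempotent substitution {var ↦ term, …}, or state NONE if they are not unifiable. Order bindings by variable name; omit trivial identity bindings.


{z1 ↦ (s)}


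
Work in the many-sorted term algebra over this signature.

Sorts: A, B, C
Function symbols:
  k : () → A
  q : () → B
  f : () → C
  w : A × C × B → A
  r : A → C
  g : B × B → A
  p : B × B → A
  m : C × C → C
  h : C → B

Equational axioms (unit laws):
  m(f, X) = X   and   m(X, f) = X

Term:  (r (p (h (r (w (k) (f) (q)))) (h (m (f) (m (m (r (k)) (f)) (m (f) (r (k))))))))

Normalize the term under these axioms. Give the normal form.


1. (r (p (h (r (w (k) (f) (q)))) (h (m (f) (m (m (r (k)) (f)) (m (f) (r (k))))))))  →  (r (p (h (r (w (k) (f) (q)))) (h (m (m (r (k)) (f)) (m (f) (r (k)))))))
2. (r (p (h (r (w (k) (f) (q)))) (h (m (m (r (k)) (f)) (m (f) (r (k)))))))  →  (r (p (h (r (w (k) (f) (q)))) (h (m (r (k)) (m (f) (r (k)))))))
3. (r (p (h (r (w (k) (f) (q)))) (h (m (r (k)) (m (f) (r (k)))))))  →  (r (p (h (r (w (k) (f) (q)))) (h (m (r (k)) (r (k))))))

normal form = (r (p (h (r (w (k) (f) (q)))) (h (m (r (k)) (r (k))))))


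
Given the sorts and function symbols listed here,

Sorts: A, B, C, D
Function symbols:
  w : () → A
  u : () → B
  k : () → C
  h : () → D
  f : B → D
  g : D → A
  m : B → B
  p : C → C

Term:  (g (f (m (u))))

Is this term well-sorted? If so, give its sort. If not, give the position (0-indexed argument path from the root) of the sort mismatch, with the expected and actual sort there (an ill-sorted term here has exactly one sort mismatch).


well-sorted; sort = A

      (u) : B
    (m (u)) : B
  (f (m (u))) : D
(g (f (m (u)))) : A


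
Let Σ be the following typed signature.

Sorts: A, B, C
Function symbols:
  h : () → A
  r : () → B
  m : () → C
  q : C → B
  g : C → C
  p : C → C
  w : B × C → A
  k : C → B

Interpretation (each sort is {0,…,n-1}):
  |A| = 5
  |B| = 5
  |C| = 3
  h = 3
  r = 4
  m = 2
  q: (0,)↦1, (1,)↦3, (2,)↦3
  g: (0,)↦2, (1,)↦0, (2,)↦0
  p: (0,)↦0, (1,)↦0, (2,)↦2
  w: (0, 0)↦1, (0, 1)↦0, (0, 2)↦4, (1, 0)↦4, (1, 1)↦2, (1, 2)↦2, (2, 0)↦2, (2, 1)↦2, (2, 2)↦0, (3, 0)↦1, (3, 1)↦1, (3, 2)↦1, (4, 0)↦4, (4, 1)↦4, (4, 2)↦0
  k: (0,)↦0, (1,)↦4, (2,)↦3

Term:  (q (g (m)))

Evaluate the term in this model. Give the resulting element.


value = 1

  m = 2
  (g (m)) = g(2,) = 0
  (q (g (m))) = q(0,) = 1


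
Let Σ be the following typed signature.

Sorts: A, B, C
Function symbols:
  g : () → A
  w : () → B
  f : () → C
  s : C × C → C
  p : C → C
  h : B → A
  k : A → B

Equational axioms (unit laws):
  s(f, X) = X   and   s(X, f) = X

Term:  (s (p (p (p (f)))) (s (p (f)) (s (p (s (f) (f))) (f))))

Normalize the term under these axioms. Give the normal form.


normal form = (s (p (p (p (f)))) (s (p (f)) (p (f))))

1. (s (p (p (p (f)))) (s (p (f)) (s (p (s (f) (f))) (f))))  →  (s (p (p (p (f)))) (s (p (f)) (p (s (f) (f)))))
2. (s (p (p (p (f)))) (s (p (f)) (p (s (f) (f)))))  →  (s (p (p (p (f)))) (s (p (f)) (p (f))))


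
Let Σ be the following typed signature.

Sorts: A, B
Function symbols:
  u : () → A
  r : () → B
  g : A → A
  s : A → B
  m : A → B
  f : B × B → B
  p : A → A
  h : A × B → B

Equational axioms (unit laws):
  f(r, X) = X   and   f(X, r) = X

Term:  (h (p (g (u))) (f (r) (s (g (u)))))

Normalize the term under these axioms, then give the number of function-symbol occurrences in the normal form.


size = 7

1. (h (p (g (u))) (f (r) (s (g (u)))))  →  (h (p (g (u))) (s (g (u))))
normal form: (h (p (g (u))) (s (g (u))))


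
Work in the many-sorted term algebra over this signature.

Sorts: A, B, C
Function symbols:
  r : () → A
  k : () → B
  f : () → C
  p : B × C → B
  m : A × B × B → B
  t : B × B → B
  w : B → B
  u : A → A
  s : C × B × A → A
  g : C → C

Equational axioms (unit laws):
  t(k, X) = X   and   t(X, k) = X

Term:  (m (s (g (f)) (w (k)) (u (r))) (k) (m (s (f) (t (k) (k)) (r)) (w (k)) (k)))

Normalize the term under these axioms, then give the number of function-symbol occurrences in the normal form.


1. (m (s (g (f)) (w (k)) (u (r))) (k) (m (s (f) (t (k) (k)) (r)) (w (k)) (k)))  →  (m (s (g (f)) (w (k)) (u (r))) (k) (m (s (f) (k) (r)) (w (k)) (k)))
normal form: (m (s (g (f)) (w (k)) (u (r))) (k) (m (s (f) (k) (r)) (w (k)) (k)))

size = 17


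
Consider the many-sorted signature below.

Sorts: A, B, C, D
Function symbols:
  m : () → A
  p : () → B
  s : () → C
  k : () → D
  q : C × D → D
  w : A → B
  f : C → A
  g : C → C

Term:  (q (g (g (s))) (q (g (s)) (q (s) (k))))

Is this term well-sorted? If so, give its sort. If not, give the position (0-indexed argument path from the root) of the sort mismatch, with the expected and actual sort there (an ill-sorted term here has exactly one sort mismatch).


      (s) : C
    (g (s)) : C
  (g (g (s))) : C
      (s) : C
    (g (s)) : C
      (s) : C
      (k) : D
    (q (s) (k)) : D
  (q (g (s)) (q (s) (k))) : D
(q (g (g (s))) (q (g (s)) (q (s) (k)))) : D

well-sorted; sort = D


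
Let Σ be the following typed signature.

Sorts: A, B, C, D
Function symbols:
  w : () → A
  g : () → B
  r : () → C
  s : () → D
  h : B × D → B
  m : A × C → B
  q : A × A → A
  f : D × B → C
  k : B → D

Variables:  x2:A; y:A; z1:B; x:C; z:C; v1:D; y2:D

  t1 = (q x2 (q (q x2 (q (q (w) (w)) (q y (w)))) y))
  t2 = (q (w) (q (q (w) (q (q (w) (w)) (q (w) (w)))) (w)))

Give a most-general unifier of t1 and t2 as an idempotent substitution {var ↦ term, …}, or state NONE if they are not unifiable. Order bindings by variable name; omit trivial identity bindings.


{x2 ↦ (w), y ↦ (w)}


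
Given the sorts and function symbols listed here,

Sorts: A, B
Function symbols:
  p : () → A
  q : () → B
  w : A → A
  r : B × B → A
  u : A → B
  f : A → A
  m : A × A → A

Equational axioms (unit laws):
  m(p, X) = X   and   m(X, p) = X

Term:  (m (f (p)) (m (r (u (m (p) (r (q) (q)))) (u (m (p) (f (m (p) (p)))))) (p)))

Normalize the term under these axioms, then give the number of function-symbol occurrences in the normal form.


size = 11

1. (m (f (p)) (m (r (u (m (p) (r (q) (q)))) (u (m (p) (f (m (p) (p)))))) (p)))  →  (m (f (p)) (r (u (m (p) (r (q) (q)))) (u (m (p) (f (m (p) (p)))))))
2. (m (f (p)) (r (u (m (p) (r (q) (q)))) (u (m (p) (f (m (p) (p)))))))  →  (m (f (p)) (r (u (r (q) (q))) (u (m (p) (f (m (p) (p)))))))
3. (m (f (p)) (r (u (r (q) (q))) (u (m (p) (f (m (p) (p)))))))  →  (m (f (p)) (r (u (r (q) (q))) (u (f (m (p) (p))))))
4. (m (f (p)) (r (u (r (q) (q))) (u (f (m (p) (p))))))  →  (m (f (p)) (r (u (r (q) (q))) (u (f (p)))))
normal form: (m (f (p)) (r (u (r (q) (q))) (u (f (p)))))


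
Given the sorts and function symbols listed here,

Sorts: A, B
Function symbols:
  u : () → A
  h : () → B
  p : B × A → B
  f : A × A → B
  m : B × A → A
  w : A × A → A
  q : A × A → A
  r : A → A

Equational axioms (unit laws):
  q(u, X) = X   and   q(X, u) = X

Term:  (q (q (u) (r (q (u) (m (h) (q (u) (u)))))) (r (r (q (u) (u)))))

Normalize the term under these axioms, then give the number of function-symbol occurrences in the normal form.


size = 8

1. (q (q (u) (r (q (u) (m (h) (q (u) (u)))))) (r (r (q (u) (u)))))  →  (q (r (q (u) (m (h) (q (u) (u))))) (r (r (q (u) (u)))))
2. (q (r (q (u) (m (h) (q (u) (u))))) (r (r (q (u) (u)))))  →  (q (r (m (h) (q (u) (u)))) (r (r (q (u) (u)))))
3. (q (r (m (h) (q (u) (u)))) (r (r (q (u) (u)))))  →  (q (r (m (h) (u))) (r (r (q (u) (u)))))
4. (q (r (m (h) (u))) (r (r (q (u) (u)))))  →  (q (r (m (h) (u))) (r (r (u))))
normal form: (q (r (m (h) (u))) (r (r (u))))


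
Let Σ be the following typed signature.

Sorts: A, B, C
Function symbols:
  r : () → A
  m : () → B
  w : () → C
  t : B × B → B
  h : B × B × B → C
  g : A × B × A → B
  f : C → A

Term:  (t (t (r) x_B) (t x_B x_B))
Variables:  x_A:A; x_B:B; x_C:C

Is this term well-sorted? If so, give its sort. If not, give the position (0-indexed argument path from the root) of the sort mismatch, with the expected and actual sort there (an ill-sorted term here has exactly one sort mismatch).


    (r) : A
    x_B : B
  (t (r) x_B) : ✗ arg 0 at [0, 0] has sort A, expected B
    x_B : B
    x_B : B
  (t x_B x_B) : B

ill-sorted at position [0, 0]: expected B, got A


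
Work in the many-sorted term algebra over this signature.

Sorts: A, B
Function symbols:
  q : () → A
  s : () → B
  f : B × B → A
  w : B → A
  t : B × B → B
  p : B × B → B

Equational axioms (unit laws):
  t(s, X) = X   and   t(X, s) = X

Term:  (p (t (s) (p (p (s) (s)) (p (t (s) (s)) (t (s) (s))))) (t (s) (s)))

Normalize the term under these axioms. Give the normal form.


normal form = (p (p (p (s) (s)) (p (s) (s))) (s))

1. (p (t (s) (p (p (s) (s)) (p (t (s) (s)) (t (s) (s))))) (t (s) (s)))  →  (p (p (p (s) (s)) (p (t (s) (s)) (t (s) (s)))) (t (s) (s)))
2. (p (p (p (s) (s)) (p (t (s) (s)) (t (s) (s)))) (t (s) (s)))  →  (p (p (p (s) (s)) (p (s) (t (s) (s)))) (t (s) (s)))
3. (p (p (p (s) (s)) (p (s) (t (s) (s)))) (t (s) (s)))  →  (p (p (p (s) (s)) (p (s) (s))) (t (s) (s)))
4. (p (p (p (s) (s)) (p (s) (s))) (t (s) (s)))  →  (p (p (p (s) (s)) (p (s) (s))) (s))


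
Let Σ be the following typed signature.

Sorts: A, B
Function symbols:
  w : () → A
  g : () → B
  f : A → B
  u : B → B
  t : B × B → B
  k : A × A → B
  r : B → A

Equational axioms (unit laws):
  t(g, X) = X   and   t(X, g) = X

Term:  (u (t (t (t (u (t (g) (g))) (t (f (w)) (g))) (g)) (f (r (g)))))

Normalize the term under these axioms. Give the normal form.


1. (u (t (t (t (u (t (g) (g))) (t (f (w)) (g))) (g)) (f (r (g)))))  →  (u (t (t (u (t (g) (g))) (t (f (w)) (g))) (f (r (g)))))
2. (u (t (t (u (t (g) (g))) (t (f (w)) (g))) (f (r (g)))))  →  (u (t (t (u (g)) (t (f (w)) (g))) (f (r (g)))))
3. (u (t (t (u (g)) (t (f (w)) (g))) (f (r (g)))))  →  (u (t (t (u (g)) (f (w))) (f (r (g)))))

normal form = (u (t (t (u (g)) (f (w))) (f (r (g)))))


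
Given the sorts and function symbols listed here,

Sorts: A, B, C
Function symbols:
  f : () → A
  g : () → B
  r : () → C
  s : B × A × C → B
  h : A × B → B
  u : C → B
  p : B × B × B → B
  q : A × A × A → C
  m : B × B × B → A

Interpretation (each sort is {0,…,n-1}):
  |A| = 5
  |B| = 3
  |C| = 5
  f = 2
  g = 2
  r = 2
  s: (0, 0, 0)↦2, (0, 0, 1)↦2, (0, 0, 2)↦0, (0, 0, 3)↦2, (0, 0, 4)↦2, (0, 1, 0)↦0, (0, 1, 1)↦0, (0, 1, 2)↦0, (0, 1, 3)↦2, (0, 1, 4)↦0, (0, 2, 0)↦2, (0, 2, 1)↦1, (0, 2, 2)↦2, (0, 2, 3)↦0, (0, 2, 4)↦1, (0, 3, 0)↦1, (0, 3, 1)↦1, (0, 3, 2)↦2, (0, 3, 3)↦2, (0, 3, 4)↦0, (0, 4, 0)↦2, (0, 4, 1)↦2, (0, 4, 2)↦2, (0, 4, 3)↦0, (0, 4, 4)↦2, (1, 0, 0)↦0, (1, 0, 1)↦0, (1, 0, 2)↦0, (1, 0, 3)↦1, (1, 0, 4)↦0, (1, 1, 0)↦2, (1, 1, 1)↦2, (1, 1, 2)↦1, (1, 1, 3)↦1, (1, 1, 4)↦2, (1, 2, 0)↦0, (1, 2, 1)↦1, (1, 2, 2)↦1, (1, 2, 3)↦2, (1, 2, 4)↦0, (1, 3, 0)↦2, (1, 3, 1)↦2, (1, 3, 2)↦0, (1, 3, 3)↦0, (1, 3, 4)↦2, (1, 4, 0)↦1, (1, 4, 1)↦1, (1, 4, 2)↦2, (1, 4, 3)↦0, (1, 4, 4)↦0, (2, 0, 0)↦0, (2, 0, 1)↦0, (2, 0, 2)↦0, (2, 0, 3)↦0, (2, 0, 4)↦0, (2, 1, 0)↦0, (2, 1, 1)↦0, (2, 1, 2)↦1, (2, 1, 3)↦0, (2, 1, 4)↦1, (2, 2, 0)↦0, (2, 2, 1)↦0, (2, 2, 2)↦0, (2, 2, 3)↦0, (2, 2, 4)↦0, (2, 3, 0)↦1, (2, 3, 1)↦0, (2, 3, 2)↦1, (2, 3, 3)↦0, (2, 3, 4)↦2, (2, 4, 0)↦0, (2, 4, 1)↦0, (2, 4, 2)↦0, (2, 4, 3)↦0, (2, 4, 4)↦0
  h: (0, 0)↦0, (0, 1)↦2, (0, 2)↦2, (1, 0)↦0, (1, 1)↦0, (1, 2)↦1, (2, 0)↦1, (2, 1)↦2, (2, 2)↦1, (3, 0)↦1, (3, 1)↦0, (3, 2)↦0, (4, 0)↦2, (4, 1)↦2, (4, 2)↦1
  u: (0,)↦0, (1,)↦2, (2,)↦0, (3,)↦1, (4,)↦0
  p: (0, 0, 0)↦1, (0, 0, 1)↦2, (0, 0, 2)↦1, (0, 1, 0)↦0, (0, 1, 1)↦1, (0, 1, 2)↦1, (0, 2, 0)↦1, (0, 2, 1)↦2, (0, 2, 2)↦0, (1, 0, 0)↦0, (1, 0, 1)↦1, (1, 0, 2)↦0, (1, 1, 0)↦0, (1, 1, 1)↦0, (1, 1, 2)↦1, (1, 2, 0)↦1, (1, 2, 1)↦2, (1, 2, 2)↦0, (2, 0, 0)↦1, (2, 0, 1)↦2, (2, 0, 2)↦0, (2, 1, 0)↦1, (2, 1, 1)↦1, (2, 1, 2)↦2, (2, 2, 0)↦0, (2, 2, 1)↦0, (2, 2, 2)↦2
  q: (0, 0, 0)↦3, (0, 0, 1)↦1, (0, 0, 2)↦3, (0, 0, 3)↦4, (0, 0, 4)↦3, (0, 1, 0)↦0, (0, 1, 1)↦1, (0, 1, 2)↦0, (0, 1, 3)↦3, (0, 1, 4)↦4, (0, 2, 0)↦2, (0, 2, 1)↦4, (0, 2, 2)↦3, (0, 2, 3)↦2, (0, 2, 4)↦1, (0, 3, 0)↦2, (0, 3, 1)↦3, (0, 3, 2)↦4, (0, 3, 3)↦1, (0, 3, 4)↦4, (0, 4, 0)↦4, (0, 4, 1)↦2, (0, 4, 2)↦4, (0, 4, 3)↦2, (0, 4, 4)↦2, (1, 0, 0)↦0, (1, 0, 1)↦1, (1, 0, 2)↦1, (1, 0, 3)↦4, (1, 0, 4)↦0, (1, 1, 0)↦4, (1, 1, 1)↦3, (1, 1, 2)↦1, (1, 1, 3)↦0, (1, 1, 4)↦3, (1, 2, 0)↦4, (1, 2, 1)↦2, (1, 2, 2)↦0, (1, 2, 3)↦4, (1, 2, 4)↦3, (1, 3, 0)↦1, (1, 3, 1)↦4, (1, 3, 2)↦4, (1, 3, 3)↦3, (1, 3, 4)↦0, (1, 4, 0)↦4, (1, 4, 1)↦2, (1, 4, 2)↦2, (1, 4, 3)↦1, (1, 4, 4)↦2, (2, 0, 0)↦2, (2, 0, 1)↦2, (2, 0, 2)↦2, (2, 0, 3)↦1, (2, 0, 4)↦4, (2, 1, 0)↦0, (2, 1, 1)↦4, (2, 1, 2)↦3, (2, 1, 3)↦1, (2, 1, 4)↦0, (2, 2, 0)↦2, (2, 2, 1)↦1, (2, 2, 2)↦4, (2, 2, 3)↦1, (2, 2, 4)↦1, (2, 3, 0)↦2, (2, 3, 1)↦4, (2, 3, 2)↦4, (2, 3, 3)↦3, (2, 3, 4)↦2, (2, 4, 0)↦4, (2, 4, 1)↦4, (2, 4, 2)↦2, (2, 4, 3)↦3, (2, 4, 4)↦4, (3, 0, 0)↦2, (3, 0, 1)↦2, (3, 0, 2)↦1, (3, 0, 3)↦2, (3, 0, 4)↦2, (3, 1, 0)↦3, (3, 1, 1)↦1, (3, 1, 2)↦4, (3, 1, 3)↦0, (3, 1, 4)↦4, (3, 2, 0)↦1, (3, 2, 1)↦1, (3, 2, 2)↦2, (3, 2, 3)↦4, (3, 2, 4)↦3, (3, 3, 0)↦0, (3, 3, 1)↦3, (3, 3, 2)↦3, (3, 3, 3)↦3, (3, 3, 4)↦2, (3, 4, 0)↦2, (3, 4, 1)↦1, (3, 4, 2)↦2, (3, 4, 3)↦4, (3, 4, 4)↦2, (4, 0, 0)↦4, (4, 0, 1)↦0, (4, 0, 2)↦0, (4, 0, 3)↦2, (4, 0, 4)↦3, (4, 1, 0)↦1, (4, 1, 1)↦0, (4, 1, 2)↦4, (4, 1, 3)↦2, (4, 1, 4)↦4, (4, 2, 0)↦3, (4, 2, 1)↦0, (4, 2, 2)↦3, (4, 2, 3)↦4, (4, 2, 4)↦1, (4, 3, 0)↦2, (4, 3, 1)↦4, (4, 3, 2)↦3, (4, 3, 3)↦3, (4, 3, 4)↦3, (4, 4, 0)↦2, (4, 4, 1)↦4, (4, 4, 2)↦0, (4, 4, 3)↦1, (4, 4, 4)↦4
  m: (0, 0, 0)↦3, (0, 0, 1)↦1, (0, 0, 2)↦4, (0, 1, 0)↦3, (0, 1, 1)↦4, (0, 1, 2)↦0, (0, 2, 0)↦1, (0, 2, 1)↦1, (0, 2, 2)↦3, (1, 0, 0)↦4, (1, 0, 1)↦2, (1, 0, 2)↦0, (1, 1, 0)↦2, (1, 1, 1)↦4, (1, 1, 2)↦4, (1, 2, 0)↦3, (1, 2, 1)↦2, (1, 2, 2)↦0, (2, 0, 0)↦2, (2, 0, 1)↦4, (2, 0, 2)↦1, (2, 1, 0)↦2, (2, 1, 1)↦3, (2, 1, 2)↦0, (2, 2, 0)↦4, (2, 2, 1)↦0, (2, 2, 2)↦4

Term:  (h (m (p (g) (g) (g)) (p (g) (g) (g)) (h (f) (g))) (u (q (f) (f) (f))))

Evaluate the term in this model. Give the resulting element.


value = 0

  g = 2
  g = 2
  g = 2
  (p (g) (g) (g)) = p(2, 2, 2) = 2
  g = 2
  g = 2
  g = 2
  (p (g) (g) (g)) = p(2, 2, 2) = 2
  f = 2
  g = 2
  (h (f) (g)) = h(2, 2) = 1
  (m (p (g) (g) (g)) (p (g) (g) (g)) (h (f) (g))) = m(2, 2, 1) = 0
  f = 2
  f = 2
  f = 2
  (q (f) (f) (f)) = q(2, 2, 2) = 4
  (u (q (f) (f) (f))) = u(4,) = 0
  (h (m (p (g) (g) (g)) (p (g) (g) (g)) (h (f) (g))) (u (q (f) (f) (f)))) = h(0, 0) = 0


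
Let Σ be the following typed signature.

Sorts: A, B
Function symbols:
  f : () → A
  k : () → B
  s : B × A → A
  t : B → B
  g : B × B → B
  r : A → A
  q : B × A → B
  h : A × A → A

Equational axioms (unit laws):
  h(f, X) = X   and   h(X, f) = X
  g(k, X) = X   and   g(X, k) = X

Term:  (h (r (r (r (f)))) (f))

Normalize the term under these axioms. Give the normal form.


normal form = (r (r (r (f))))

1. (h (r (r (r (f)))) (f))  →  (r (r (r (f))))


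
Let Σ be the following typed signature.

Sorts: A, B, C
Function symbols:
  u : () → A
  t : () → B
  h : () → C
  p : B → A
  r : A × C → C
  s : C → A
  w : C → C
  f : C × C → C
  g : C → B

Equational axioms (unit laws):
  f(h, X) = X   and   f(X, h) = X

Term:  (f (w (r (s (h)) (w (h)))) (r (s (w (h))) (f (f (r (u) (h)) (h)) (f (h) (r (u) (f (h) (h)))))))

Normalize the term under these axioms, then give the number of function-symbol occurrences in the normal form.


size = 18

1. (f (w (r (s (h)) (w (h)))) (r (s (w (h))) (f (f (r (u) (h)) (h)) (f (h) (r (u) (f (h) (h)))))))  →  (f (w (r (s (h)) (w (h)))) (r (s (w (h))) (f (r (u) (h)) (f (h) (r (u) (f (h) (h)))))))
2. (f (w (r (s (h)) (w (h)))) (r (s (w (h))) (f (r (u) (h)) (f (h) (r (u) (f (h) (h)))))))  →  (f (w (r (s (h)) (w (h)))) (r (s (w (h))) (f (r (u) (h)) (r (u) (f (h) (h))))))
3. (f (w (r (s (h)) (w (h)))) (r (s (w (h))) (f (r (u) (h)) (r (u) (f (h) (h))))))  →  (f (w (r (s (h)) (w (h)))) (r (s (w (h))) (f (r (u) (h)) (r (u) (h)))))
normal form: (f (w (r (s (h)) (w (h)))) (r (s (w (h))) (f (r (u) (h)) (r (u) (h)))))


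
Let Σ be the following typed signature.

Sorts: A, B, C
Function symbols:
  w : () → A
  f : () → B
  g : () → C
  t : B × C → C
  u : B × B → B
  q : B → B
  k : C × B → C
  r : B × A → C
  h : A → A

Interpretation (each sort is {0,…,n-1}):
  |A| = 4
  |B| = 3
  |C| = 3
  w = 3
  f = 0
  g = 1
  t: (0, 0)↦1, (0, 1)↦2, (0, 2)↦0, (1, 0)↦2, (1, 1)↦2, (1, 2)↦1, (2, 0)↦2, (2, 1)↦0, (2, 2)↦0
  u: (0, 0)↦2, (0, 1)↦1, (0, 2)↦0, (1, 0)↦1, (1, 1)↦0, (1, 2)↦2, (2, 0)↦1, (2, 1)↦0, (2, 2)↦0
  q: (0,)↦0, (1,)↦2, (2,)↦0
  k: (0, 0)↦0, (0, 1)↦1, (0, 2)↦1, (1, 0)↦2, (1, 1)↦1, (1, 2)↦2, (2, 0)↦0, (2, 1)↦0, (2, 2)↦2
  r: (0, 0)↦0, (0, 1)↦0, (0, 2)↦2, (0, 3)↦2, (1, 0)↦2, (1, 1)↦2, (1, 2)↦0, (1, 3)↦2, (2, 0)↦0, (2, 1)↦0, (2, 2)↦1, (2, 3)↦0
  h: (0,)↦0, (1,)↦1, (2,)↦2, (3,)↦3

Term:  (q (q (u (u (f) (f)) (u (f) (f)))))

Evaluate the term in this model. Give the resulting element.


value = 0

  f = 0
  f = 0
  (u (f) (f)) = u(0, 0) = 2
  f = 0
  f = 0
  (u (f) (f)) = u(0, 0) = 2
  (u (u (f) (f)) (u (f) (f))) = u(2, 2) = 0
  (q (u (u (f) (f)) (u (f) (f)))) = q(0,) = 0
  (q (q (u (u (f) (f)) (u (f) (f))))) = q(0,) = 0


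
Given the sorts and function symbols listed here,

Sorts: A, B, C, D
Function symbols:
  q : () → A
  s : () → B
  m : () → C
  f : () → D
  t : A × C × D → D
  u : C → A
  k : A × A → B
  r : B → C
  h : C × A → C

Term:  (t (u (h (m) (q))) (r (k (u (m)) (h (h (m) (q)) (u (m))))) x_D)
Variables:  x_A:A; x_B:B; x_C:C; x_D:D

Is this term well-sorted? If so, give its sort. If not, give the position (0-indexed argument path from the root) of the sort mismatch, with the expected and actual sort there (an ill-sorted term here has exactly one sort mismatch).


ill-sorted at position [1, 0, 1]: expected A, got C

      (m) : C
      (q) : A
    (h (m) (q)) : C
  (u (h (m) (q))) : A
        (m) : C
      (u (m)) : A
          (m) : C
          (q) : A
        (h (m) (q)) : C
          (m) : C
        (u (m)) : A
      (h (h (m) (q)) (u (m))) : C
    (k (u (m)) (h (h (m) (q)) (u (m)))) : ✗ arg 1 at [1, 0, 1] has sort C, expected A
  x_D : D


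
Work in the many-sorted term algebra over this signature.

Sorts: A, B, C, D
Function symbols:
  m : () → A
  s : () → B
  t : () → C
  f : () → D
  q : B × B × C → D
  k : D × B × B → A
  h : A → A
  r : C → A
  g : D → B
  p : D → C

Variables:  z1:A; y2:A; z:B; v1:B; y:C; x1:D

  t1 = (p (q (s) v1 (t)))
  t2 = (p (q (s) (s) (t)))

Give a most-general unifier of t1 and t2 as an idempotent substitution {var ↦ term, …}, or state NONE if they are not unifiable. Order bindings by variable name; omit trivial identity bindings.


{v1 ↦ (s)}


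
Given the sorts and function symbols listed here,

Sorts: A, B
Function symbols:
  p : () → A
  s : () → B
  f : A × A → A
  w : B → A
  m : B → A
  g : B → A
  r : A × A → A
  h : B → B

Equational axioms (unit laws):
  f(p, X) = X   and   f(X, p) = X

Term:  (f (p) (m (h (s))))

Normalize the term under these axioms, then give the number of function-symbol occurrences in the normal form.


1. (f (p) (m (h (s))))  →  (m (h (s)))
normal form: (m (h (s)))

size = 3


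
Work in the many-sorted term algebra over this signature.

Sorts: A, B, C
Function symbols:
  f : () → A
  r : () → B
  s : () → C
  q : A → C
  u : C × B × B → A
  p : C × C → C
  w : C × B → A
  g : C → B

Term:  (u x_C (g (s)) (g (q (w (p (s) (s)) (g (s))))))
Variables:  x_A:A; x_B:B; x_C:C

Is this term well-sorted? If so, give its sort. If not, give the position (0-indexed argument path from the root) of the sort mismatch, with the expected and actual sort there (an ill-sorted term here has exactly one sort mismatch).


well-sorted; sort = A

  x_C : C
    (s) : C
  (g (s)) : B
          (s) : C
          (s) : C
        (p (s) (s)) : C
          (s) : C
        (g (s)) : B
      (w (p (s) (s)) (g (s))) : A
    (q (w (p (s) (s)) (g (s)))) : C
  (g (q (w (p (s) (s)) (g (s))))) : B
(u x_C (g (s)) (g (q (w (p (s) (s)) (g (s)))))) : A


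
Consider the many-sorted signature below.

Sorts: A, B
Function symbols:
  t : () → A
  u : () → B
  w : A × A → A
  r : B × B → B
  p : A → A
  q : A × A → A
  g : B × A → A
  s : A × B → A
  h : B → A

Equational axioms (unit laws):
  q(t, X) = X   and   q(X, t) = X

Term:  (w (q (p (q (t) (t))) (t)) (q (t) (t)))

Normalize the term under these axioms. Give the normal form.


1. (w (q (p (q (t) (t))) (t)) (q (t) (t)))  →  (w (p (q (t) (t))) (q (t) (t)))
2. (w (p (q (t) (t))) (q (t) (t)))  →  (w (p (t)) (q (t) (t)))
3. (w (p (t)) (q (t) (t)))  →  (w (p (t)) (t))

normal form = (w (p (t)) (t))
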